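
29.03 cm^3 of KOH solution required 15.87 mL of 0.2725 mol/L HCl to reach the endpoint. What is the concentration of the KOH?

n(HCl) delivered = 0.2725 x 0.01587 = 0.004325 mol.
For a 1:1 reaction, n(KOH) = 0.004325 mol.
[KOH] = 0.004325 mol / 0.02903 L = 0.149 M.

0.149 M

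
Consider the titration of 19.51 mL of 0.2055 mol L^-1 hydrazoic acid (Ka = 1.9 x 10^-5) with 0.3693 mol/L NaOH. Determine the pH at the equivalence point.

8.92

n(HN3) = 0.2055 x 0.01951 = 0.004009 mol; V(NaOH) at equivalence = 0.004009/0.3693 = 0.01086 L.
At equivalence all the acid is converted to N3-; total volume = 0.01951 + 0.01086 = 0.03037 L, so [N3-] = 0.004009/0.03037 = 0.1320 M.
Kb = Kw/Ka = 1.0e-14 / 1.9 x 10^-5 = 5.26e-10.
[OH^-] = sqrt(Kb x [N3-]) = sqrt(5.26e-10 x 0.1320) = 8.34e-6 M.
pOH = 5.08, so pH = 14.00 - 5.08 = 8.92.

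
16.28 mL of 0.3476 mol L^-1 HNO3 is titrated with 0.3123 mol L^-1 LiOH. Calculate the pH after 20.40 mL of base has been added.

n(acid) = 0.3476 x 0.01628 = 0.005659 mol; n(LiOH) added = 0.3123 x 0.02040 = 0.006371 mol.
Base is in excess by 0.006371 - 0.005659 = 0.0007120 mol in a total volume of 0.03668 L.
[OH^-] = 0.0007120/0.03668 = 0.01941 M, so pOH = 1.71 and pH = 14.00 - 1.71 = 12.29.

12.29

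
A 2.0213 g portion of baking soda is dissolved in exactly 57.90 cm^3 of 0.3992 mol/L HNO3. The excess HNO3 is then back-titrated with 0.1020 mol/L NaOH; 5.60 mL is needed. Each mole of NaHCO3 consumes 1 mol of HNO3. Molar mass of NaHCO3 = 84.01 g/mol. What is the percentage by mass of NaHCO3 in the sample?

93.7%

Total n(HNO3) added = 0.3992 x 0.05790 = 0.02311 mol.
n(NaOH) used = 0.1020 x 0.005600 = 0.0005712 mol, which equals the excess n(HNO3).
So n(HNO3) consumed by the sample = 0.02311 - 0.0005712 = 0.02254 mol.
n(NaHCO3) = 0.02254 / 1 = 0.02254 mol.
mass NaHCO3 = 0.02254 x 84.01 = 1.894 g, so %NaHCO3 = 1.894/2.0213 x 100 = 93.7%.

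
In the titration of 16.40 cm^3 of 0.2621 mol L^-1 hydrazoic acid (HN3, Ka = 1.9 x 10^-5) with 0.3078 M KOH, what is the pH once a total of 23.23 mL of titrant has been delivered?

n(acid) = 0.2621 x 0.01640 = 0.004298 mol; n(KOH) added = 0.3078 x 0.02323 = 0.007150 mol.
Base is in excess by 0.007150 - 0.004298 = 0.002852 mol in a total volume of 0.03963 L.
[OH^-] = 0.002852/0.03963 = 0.07196 M, so pOH = 1.14 and pH = 14.00 - 1.14 = 12.86.

12.86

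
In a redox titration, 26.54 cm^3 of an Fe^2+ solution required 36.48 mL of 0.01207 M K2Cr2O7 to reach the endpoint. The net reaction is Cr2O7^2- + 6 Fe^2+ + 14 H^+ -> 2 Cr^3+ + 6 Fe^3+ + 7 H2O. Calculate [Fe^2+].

n(K2Cr2O7) = 0.01207 x 0.03648 = 0.0004403 mol.
From the balanced equation, 1 mol K2Cr2O7 reacts with 6 mol Fe^2+, so n(Fe^2+) = 0.0004403 x 6/1 = 0.002642 mol.
[Fe^2+] = 0.002642 / 0.02654 L = 0.0995 M.

0.0995 M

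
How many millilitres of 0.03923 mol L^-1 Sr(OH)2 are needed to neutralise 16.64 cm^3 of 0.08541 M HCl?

18.1 mL

n(HCl) = 0.08541 mol/L x 0.01664 L = 0.001421 mol.
The neutralisation is 2 HCl : 1 Sr(OH)2, so n(Sr(OH)2) = 0.001421 x 1/2 = 0.0007106 mol.
V(Sr(OH)2) = 0.0007106 / 0.03923 = 0.01811 L = 18.1 mL.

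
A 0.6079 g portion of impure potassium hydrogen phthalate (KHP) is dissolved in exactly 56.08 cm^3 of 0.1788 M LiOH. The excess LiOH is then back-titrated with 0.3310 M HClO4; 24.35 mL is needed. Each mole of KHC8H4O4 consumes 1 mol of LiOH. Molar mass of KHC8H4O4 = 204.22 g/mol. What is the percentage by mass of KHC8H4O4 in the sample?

Total n(LiOH) added = 0.1788 x 0.05608 = 0.01003 mol.
n(HClO4) used = 0.3310 x 0.02435 = 0.008060 mol, which equals the excess n(LiOH).
So n(LiOH) consumed by the sample = 0.01003 - 0.008060 = 0.001967 mol.
n(KHC8H4O4) = 0.001967 / 1 = 0.001967 mol.
mass KHC8H4O4 = 0.001967 x 204.22 = 0.4018 g, so %KHC8H4O4 = 0.4018/0.6079 x 100 = 66.1%.

66.1%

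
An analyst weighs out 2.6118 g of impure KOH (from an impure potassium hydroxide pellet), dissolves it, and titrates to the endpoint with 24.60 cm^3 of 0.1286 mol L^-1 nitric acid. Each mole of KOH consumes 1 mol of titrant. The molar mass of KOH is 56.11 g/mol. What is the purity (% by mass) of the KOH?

6.80%

n(HNO3) = 0.1286 x 0.02460 = 0.003164 mol.
n(KOH) = 0.003164 / 1 = 0.003164 mol.
mass of KOH = 0.003164 x 56.11 = 0.1775 g.
% purity = 0.1775 / 2.6118 x 100 = 6.80%.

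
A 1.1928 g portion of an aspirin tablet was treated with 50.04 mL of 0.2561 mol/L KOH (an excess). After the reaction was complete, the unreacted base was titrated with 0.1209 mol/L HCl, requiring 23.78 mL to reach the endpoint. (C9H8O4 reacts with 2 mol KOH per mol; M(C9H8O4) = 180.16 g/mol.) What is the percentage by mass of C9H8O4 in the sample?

Total n(KOH) added = 0.2561 x 0.05004 = 0.01282 mol.
n(HCl) used = 0.1209 x 0.02378 = 0.002875 mol, which equals the excess n(KOH).
So n(KOH) consumed by the sample = 0.01282 - 0.002875 = 0.009940 mol.
n(C9H8O4) = 0.009940 / 2 = 0.004970 mol.
mass C9H8O4 = 0.004970 x 180.16 = 0.8954 g, so %C9H8O4 = 0.8954/1.1928 x 100 = 75.1%.

75.1%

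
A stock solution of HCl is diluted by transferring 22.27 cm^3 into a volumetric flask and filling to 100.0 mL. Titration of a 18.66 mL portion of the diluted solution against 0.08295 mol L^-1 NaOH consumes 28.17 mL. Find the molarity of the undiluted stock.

0.562 M

n(NaOH) = 0.08295 x 0.02817 = 0.002337 mol.
n(HCl) in the aliquot = 0.002337 mol.
[diluted HCl] = 0.002337 / 0.01866 = 0.1252 M.
Dilution factor = 100.0/22.27 = 4.490, so [stock] = 0.1252 x 4.490 = 0.562 M.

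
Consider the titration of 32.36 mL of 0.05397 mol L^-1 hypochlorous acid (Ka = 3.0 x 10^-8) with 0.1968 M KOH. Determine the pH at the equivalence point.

10.07

n(HClO) = 0.05397 x 0.03236 = 0.001746 mol; V(KOH) at equivalence = 0.001746/0.1968 = 0.008874 L.
At equivalence all the acid is converted to ClO-; total volume = 0.03236 + 0.008874 = 0.04123 L, so [ClO-] = 0.001746/0.04123 = 0.04235 M.
Kb = Kw/Ka = 1.0e-14 / 3.0 x 10^-8 = 3.33e-7.
[OH^-] = sqrt(Kb x [ClO-]) = sqrt(3.33e-7 x 0.04235) = 0.000119 M.
pOH = 3.93, so pH = 14.00 - 3.93 = 10.07.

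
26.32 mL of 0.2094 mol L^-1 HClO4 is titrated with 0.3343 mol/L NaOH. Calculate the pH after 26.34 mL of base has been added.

n(acid) = 0.2094 x 0.02632 = 0.005511 mol; n(NaOH) added = 0.3343 x 0.02634 = 0.008805 mol.
Base is in excess by 0.008805 - 0.005511 = 0.003294 mol in a total volume of 0.05266 L.
[OH^-] = 0.003294/0.05266 = 0.06255 M, so pOH = 1.20 and pH = 14.00 - 1.20 = 12.80.

12.80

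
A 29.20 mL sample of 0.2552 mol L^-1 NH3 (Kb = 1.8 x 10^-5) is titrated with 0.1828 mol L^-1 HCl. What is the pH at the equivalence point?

5.11

n(NH3) = 0.2552 x 0.02920 = 0.007452 mol; V(HCl) at equivalence = 0.007452/0.1828 = 0.04076 L.
At equivalence the base is fully converted to NH4+; total volume = 0.06996 L, so [NH4+] = 0.007452/0.06996 = 0.1065 M.
Ka(NH4+) = Kw/Kb = 1.0e-14 / 1.8 x 10^-5 = 5.56e-10.
[H^+] = sqrt(Ka x [NH4+]) = sqrt(5.56e-10 x 0.1065) = 7.69e-6 M.
pH = -log(7.69e-6) = 5.11.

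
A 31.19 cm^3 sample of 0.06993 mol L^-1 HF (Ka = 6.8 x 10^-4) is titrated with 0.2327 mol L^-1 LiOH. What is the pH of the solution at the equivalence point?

7.95

n(HF) = 0.06993 x 0.03119 = 0.002181 mol; V(LiOH) at equivalence = 0.002181/0.2327 = 0.009373 L.
At equivalence all the acid is converted to F-; total volume = 0.03119 + 0.009373 = 0.04056 L, so [F-] = 0.002181/0.04056 = 0.05377 M.
Kb = Kw/Ka = 1.0e-14 / 6.8 x 10^-4 = 1.47e-11.
[OH^-] = sqrt(Kb x [F-]) = sqrt(1.47e-11 x 0.05377) = 8.89e-7 M.
pOH = 6.05, so pH = 14.00 - 6.05 = 7.95.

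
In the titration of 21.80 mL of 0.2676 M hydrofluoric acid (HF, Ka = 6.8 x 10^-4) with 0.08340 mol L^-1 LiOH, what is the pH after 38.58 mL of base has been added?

Initial n(HF) = 0.2676 x 0.02180 = 0.005834 mol.
n(LiOH) added = 0.08340 x 0.03858 = 0.003218 mol, converting that many moles of HF to F-.
Remaining n(HF) = 0.002616 mol; n(F-) = 0.003218 mol.
By Henderson-Hasselbalch, pH = pKa + log([A^-]/[HA]) = 3.17 + log(0.003218/0.002616) = 3.17 + (+0.09) = 3.26.

3.26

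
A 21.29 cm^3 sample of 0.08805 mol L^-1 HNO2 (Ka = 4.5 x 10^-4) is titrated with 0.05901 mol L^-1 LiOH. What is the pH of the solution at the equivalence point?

n(HNO2) = 0.08805 x 0.02129 = 0.001875 mol; V(LiOH) at equivalence = 0.001875/0.05901 = 0.03177 L.
At equivalence all the acid is converted to NO2-; total volume = 0.02129 + 0.03177 = 0.05306 L, so [NO2-] = 0.001875/0.05306 = 0.03533 M.
Kb = Kw/Ka = 1.0e-14 / 4.5 x 10^-4 = 2.22e-11.
[OH^-] = sqrt(Kb x [NO2-]) = sqrt(2.22e-11 x 0.03533) = 8.86e-7 M.
pOH = 6.05, so pH = 14.00 - 6.05 = 7.95.

7.95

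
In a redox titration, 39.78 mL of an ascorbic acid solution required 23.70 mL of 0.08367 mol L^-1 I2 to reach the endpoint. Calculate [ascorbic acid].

n(I2) = 0.08367 x 0.02370 = 0.001983 mol.
From the balanced equation, 1 mol I2 reacts with 1 mol ascorbic acid, so n(ascorbic acid) = 0.001983 x 1/1 = 0.001983 mol.
[ascorbic acid] = 0.001983 / 0.03978 L = 0.0498 M.

0.0498 M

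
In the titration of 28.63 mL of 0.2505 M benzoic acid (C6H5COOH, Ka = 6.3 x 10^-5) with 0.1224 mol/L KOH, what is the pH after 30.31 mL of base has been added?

4.23

Initial n(C6H5COOH) = 0.2505 x 0.02863 = 0.007172 mol.
n(KOH) added = 0.1224 x 0.03031 = 0.003710 mol, converting that many moles of C6H5COOH to C6H5COO-.
Remaining n(C6H5COOH) = 0.003462 mol; n(C6H5COO-) = 0.003710 mol.
By Henderson-Hasselbalch, pH = pKa + log([A^-]/[HA]) = 4.20 + log(0.003710/0.003462) = 4.20 + (+0.03) = 4.23.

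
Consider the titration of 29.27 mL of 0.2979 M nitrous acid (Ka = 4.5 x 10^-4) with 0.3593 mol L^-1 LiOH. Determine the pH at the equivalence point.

n(HNO2) = 0.2979 x 0.02927 = 0.008720 mol; V(LiOH) at equivalence = 0.008720/0.3593 = 0.02427 L.
At equivalence all the acid is converted to NO2-; total volume = 0.02927 + 0.02427 = 0.05354 L, so [NO2-] = 0.008720/0.05354 = 0.1629 M.
Kb = Kw/Ka = 1.0e-14 / 4.5 x 10^-4 = 2.22e-11.
[OH^-] = sqrt(Kb x [NO2-]) = sqrt(2.22e-11 x 0.1629) = 1.90e-6 M.
pOH = 5.72, so pH = 14.00 - 5.72 = 8.28.

8.28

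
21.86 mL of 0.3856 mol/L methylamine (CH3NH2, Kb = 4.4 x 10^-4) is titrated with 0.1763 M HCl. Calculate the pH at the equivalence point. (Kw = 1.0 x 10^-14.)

5.78

n(CH3NH2) = 0.3856 x 0.02186 = 0.008429 mol; V(HCl) at equivalence = 0.008429/0.1763 = 0.04781 L.
At equivalence the base is fully converted to CH3NH3+; total volume = 0.06967 L, so [CH3NH3+] = 0.008429/0.06967 = 0.1210 M.
Ka(CH3NH3+) = Kw/Kb = 1.0e-14 / 4.4 x 10^-4 = 2.27e-11.
[H^+] = sqrt(Ka x [CH3NH3+]) = sqrt(2.27e-11 x 0.1210) = 1.66e-6 M.
pH = -log(1.66e-6) = 5.78.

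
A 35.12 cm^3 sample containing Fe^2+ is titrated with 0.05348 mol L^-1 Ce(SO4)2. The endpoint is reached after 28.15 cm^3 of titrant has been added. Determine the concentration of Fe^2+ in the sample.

0.0429 M

n(Ce(SO4)2) = 0.05348 x 0.02815 = 0.001505 mol.
From the balanced equation, 1 mol Ce(SO4)2 reacts with 1 mol Fe^2+, so n(Fe^2+) = 0.001505 x 1/1 = 0.001505 mol.
[Fe^2+] = 0.001505 / 0.03512 L = 0.0429 M.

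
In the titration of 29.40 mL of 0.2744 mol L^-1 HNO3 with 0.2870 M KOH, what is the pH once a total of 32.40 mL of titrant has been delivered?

12.30

n(acid) = 0.2744 x 0.02940 = 0.008067 mol; n(KOH) added = 0.2870 x 0.03240 = 0.009299 mol.
Base is in excess by 0.009299 - 0.008067 = 0.001231 mol in a total volume of 0.06180 L.
[OH^-] = 0.001231/0.06180 = 0.01993 M, so pOH = 1.70 and pH = 14.00 - 1.70 = 12.30.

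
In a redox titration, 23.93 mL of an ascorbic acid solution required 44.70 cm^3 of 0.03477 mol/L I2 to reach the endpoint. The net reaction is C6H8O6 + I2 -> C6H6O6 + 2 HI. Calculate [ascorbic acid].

0.0649 M

n(I2) = 0.03477 x 0.04470 = 0.001554 mol.
From the balanced equation, 1 mol I2 reacts with 1 mol ascorbic acid, so n(ascorbic acid) = 0.001554 x 1/1 = 0.001554 mol.
[ascorbic acid] = 0.001554 / 0.02393 L = 0.0649 M.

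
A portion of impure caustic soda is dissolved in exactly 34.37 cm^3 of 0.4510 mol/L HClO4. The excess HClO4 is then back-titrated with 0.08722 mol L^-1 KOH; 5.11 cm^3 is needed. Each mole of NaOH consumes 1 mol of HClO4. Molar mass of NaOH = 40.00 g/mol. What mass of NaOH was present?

Total n(HClO4) added = 0.4510 x 0.03437 = 0.01550 mol.
n(KOH) used = 0.08722 x 0.005110 = 0.0004457 mol, which equals the excess n(HClO4).
So n(HClO4) consumed by the sample = 0.01550 - 0.0004457 = 0.01506 mol.
n(NaOH) = 0.01506 / 1 = 0.01506 mol.
mass = 0.01506 mol x 40.00 g/mol = 0.602 g.

0.602 g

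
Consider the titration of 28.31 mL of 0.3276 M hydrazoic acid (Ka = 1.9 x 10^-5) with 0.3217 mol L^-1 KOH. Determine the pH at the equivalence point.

n(HN3) = 0.3276 x 0.02831 = 0.009274 mol; V(KOH) at equivalence = 0.009274/0.3217 = 0.02883 L.
At equivalence all the acid is converted to N3-; total volume = 0.02831 + 0.02883 = 0.05714 L, so [N3-] = 0.009274/0.05714 = 0.1623 M.
Kb = Kw/Ka = 1.0e-14 / 1.9 x 10^-5 = 5.26e-10.
[OH^-] = sqrt(Kb x [N3-]) = sqrt(5.26e-10 x 0.1623) = 9.24e-6 M.
pOH = 5.03, so pH = 14.00 - 5.03 = 8.97.

8.97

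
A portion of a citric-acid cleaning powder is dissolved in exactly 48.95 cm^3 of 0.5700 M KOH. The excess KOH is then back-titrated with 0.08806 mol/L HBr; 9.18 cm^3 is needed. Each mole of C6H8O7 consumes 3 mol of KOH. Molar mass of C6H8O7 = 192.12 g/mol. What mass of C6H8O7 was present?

Total n(KOH) added = 0.5700 x 0.04895 = 0.02790 mol.
n(HBr) used = 0.08806 x 0.009180 = 0.0008084 mol, which equals the excess n(KOH).
So n(KOH) consumed by the sample = 0.02790 - 0.0008084 = 0.02709 mol.
n(C6H8O7) = 0.02709 / 3 = 0.009031 mol.
mass = 0.009031 mol x 192.12 g/mol = 1.74 g.

1.74 g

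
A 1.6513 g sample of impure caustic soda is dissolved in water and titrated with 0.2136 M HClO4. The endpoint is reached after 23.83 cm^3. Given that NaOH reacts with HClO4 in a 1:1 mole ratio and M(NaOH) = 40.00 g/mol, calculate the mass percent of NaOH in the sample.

n(HClO4) = 0.2136 x 0.02383 = 0.005090 mol.
n(NaOH) = 0.005090 / 1 = 0.005090 mol.
mass of NaOH = 0.005090 x 40.00 = 0.2036 g.
% purity = 0.2036 / 1.6513 x 100 = 12.3%.

12.3%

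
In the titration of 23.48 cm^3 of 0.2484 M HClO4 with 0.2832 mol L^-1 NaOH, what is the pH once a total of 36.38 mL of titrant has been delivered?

12.87

n(acid) = 0.2484 x 0.02348 = 0.005832 mol; n(NaOH) added = 0.2832 x 0.03638 = 0.01030 mol.
Base is in excess by 0.01030 - 0.005832 = 0.004470 mol in a total volume of 0.05986 L.
[OH^-] = 0.004470/0.05986 = 0.07468 M, so pOH = 1.13 and pH = 14.00 - 1.13 = 12.87.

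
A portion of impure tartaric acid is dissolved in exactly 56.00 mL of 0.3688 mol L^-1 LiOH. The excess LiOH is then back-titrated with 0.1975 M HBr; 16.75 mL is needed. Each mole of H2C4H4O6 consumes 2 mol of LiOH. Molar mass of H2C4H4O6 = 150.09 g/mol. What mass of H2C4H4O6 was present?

1.30 g

Total n(LiOH) added = 0.3688 x 0.05600 = 0.02065 mol.
n(HBr) used = 0.1975 x 0.01675 = 0.003308 mol, which equals the excess n(LiOH).
So n(LiOH) consumed by the sample = 0.02065 - 0.003308 = 0.01734 mol.
n(H2C4H4O6) = 0.01734 / 2 = 0.008672 mol.
mass = 0.008672 mol x 150.09 g/mol = 1.30 g.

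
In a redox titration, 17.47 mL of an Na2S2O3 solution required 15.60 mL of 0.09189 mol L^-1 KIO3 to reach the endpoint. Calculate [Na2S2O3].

n(KIO3) = 0.09189 x 0.01560 = 0.001433 mol.
From the balanced equation, 1 mol KIO3 reacts with 6 mol Na2S2O3, so n(Na2S2O3) = 0.001433 x 6/1 = 0.008601 mol.
[Na2S2O3] = 0.008601 / 0.01747 L = 0.492 M.

0.492 M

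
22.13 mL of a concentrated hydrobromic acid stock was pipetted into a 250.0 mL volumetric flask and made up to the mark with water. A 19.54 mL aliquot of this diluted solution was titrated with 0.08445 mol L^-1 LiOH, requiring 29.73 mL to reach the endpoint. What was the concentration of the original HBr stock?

n(LiOH) = 0.08445 x 0.02973 = 0.002511 mol.
n(HBr) in the aliquot = 0.002511 mol.
[diluted HBr] = 0.002511 / 0.01954 = 0.1285 M.
Dilution factor = 250.0/22.13 = 11.30, so [stock] = 0.1285 x 11.30 = 1.45 M.

1.45 M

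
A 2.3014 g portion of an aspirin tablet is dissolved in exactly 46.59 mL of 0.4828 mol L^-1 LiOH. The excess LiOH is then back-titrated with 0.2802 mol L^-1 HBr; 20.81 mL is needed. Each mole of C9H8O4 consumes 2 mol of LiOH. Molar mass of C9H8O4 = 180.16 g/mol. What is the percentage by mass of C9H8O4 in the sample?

Total n(LiOH) added = 0.4828 x 0.04659 = 0.02249 mol.
n(HBr) used = 0.2802 x 0.02081 = 0.005831 mol, which equals the excess n(LiOH).
So n(LiOH) consumed by the sample = 0.02249 - 0.005831 = 0.01666 mol.
n(C9H8O4) = 0.01666 / 2 = 0.008331 mol.
mass C9H8O4 = 0.008331 x 180.16 = 1.501 g, so %C9H8O4 = 1.501/2.3014 x 100 = 65.2%.

65.2%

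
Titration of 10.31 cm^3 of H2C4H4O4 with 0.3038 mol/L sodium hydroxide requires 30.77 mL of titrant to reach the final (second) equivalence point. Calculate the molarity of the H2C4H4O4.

n(NaOH) = 0.3038 x 0.03077 = 0.009348 mol.
At the final (second) equivalence point, 2 mol OH^- react per mol H2C4H4O4, so n(H2C4H4O4) = 0.009348 / 2 = 0.004674 mol.
[H2C4H4O4] = 0.004674 / 0.01031 L = 0.453 M.

0.453 M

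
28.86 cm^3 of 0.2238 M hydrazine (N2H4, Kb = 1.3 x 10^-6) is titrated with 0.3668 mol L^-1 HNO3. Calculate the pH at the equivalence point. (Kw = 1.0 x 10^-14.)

4.49

n(N2H4) = 0.2238 x 0.02886 = 0.006459 mol; V(HNO3) at equivalence = 0.006459/0.3668 = 0.01761 L.
At equivalence the base is fully converted to N2H5+; total volume = 0.04647 L, so [N2H5+] = 0.006459/0.04647 = 0.1390 M.
Ka(N2H5+) = Kw/Kb = 1.0e-14 / 1.3 x 10^-6 = 7.69e-9.
[H^+] = sqrt(Ka x [N2H5+]) = sqrt(7.69e-9 x 0.1390) = 3.27e-5 M.
pH = -log(3.27e-5) = 4.49.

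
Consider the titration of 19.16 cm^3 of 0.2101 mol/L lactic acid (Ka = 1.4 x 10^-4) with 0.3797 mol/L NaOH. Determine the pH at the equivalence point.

n(HC3H5O3) = 0.2101 x 0.01916 = 0.004026 mol; V(NaOH) at equivalence = 0.004026/0.3797 = 0.01060 L.
At equivalence all the acid is converted to C3H5O3-; total volume = 0.01916 + 0.01060 = 0.02976 L, so [C3H5O3-] = 0.004026/0.02976 = 0.1353 M.
Kb = Kw/Ka = 1.0e-14 / 1.4 x 10^-4 = 7.14e-11.
[OH^-] = sqrt(Kb x [C3H5O3-]) = sqrt(7.14e-11 x 0.1353) = 3.11e-6 M.
pOH = 5.51, so pH = 14.00 - 5.51 = 8.49.

8.49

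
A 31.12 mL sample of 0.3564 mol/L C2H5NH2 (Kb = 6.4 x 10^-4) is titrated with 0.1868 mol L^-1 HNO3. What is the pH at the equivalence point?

5.86

n(C2H5NH2) = 0.3564 x 0.03112 = 0.01109 mol; V(HNO3) at equivalence = 0.01109/0.1868 = 0.05937 L.
At equivalence the base is fully converted to C2H5NH3+; total volume = 0.09049 L, so [C2H5NH3+] = 0.01109/0.09049 = 0.1226 M.
Ka(C2H5NH3+) = Kw/Kb = 1.0e-14 / 6.4 x 10^-4 = 1.56e-11.
[H^+] = sqrt(Ka x [C2H5NH3+]) = sqrt(1.56e-11 x 0.1226) = 1.38e-6 M.
pH = -log(1.38e-6) = 5.86.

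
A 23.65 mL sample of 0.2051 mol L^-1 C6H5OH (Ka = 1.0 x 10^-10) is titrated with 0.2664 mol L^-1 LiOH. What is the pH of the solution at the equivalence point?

11.53

n(C6H5OH) = 0.2051 x 0.02365 = 0.004851 mol; V(LiOH) at equivalence = 0.004851/0.2664 = 0.01821 L.
At equivalence all the acid is converted to C6H5O-; total volume = 0.02365 + 0.01821 = 0.04186 L, so [C6H5O-] = 0.004851/0.04186 = 0.1159 M.
Kb = Kw/Ka = 1.0e-14 / 1.0 x 10^-10 = 0.000100.
[OH^-] = sqrt(Kb x [C6H5O-]) = sqrt(0.000100 x 0.1159) = 0.00340 M.
pOH = 2.47, so pH = 14.00 - 2.47 = 11.53.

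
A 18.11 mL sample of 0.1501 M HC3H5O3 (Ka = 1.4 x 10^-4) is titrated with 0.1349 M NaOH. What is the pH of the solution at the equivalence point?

8.35

n(HC3H5O3) = 0.1501 x 0.01811 = 0.002718 mol; V(NaOH) at equivalence = 0.002718/0.1349 = 0.02015 L.
At equivalence all the acid is converted to C3H5O3-; total volume = 0.01811 + 0.02015 = 0.03826 L, so [C3H5O3-] = 0.002718/0.03826 = 0.07105 M.
Kb = Kw/Ka = 1.0e-14 / 1.4 x 10^-4 = 7.14e-11.
[OH^-] = sqrt(Kb x [C3H5O3-]) = sqrt(7.14e-11 x 0.07105) = 2.25e-6 M.
pOH = 5.65, so pH = 14.00 - 5.65 = 8.35.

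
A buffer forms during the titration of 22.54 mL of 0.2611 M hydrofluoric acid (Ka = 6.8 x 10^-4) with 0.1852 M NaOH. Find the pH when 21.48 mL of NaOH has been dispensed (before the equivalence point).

Initial n(HF) = 0.2611 x 0.02254 = 0.005885 mol.
n(NaOH) added = 0.1852 x 0.02148 = 0.003978 mol, converting that many moles of HF to F-.
Remaining n(HF) = 0.001907 mol; n(F-) = 0.003978 mol.
By Henderson-Hasselbalch, pH = pKa + log([A^-]/[HA]) = 3.17 + log(0.003978/0.001907) = 3.17 + (+0.32) = 3.49.

3.49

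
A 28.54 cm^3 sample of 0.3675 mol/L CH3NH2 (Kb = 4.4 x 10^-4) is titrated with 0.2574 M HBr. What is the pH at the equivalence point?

n(CH3NH2) = 0.3675 x 0.02854 = 0.01049 mol; V(HBr) at equivalence = 0.01049/0.2574 = 0.04075 L.
At equivalence the base is fully converted to CH3NH3+; total volume = 0.06929 L, so [CH3NH3+] = 0.01049/0.06929 = 0.1514 M.
Ka(CH3NH3+) = Kw/Kb = 1.0e-14 / 4.4 x 10^-4 = 2.27e-11.
[H^+] = sqrt(Ka x [CH3NH3+]) = sqrt(2.27e-11 x 0.1514) = 1.85e-6 M.
pH = -log(1.85e-6) = 5.73.

5.73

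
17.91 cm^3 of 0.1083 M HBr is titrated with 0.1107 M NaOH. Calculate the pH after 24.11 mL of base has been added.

n(acid) = 0.1083 x 0.01791 = 0.001940 mol; n(NaOH) added = 0.1107 x 0.02411 = 0.002669 mol.
Base is in excess by 0.002669 - 0.001940 = 0.0007293 mol in a total volume of 0.04202 L.
[OH^-] = 0.0007293/0.04202 = 0.01736 M, so pOH = 1.76 and pH = 14.00 - 1.76 = 12.24.

12.24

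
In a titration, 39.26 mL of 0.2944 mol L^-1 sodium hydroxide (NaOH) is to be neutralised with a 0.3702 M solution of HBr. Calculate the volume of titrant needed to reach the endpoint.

n(NaOH) = 0.2944 mol/L x 0.03926 L = 0.01156 mol.
At equivalence n(HBr) = n(NaOH) = 0.01156 mol.
V(HBr) = 0.01156 / 0.3702 = 0.03122 L = 31.2 mL.

31.2 mL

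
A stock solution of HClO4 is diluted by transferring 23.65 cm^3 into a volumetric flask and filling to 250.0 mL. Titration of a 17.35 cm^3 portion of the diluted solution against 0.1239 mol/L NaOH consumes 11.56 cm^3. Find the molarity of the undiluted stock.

0.873 M

n(NaOH) = 0.1239 x 0.01156 = 0.001432 mol.
n(HClO4) in the aliquot = 0.001432 mol.
[diluted HClO4] = 0.001432 / 0.01735 = 0.08255 M.
Dilution factor = 250.0/23.65 = 10.57, so [stock] = 0.08255 x 10.57 = 0.873 M.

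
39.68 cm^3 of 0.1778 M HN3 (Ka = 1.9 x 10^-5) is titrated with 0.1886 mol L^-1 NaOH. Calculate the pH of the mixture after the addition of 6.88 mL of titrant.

Initial n(HN3) = 0.1778 x 0.03968 = 0.007055 mol.
n(NaOH) added = 0.1886 x 0.006880 = 0.001298 mol, converting that many moles of HN3 to N3-.
Remaining n(HN3) = 0.005758 mol; n(N3-) = 0.001298 mol.
By Henderson-Hasselbalch, pH = pKa + log([A^-]/[HA]) = 4.72 + log(0.001298/0.005758) = 4.72 + (-0.65) = 4.07.

4.07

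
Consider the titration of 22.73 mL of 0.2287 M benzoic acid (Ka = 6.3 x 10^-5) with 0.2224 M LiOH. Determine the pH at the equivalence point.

8.63

n(C6H5COOH) = 0.2287 x 0.02273 = 0.005198 mol; V(LiOH) at equivalence = 0.005198/0.2224 = 0.02337 L.
At equivalence all the acid is converted to C6H5COO-; total volume = 0.02273 + 0.02337 = 0.04610 L, so [C6H5COO-] = 0.005198/0.04610 = 0.1128 M.
Kb = Kw/Ka = 1.0e-14 / 6.3 x 10^-5 = 1.59e-10.
[OH^-] = sqrt(Kb x [C6H5COO-]) = sqrt(1.59e-10 x 0.1128) = 4.23e-6 M.
pOH = 5.37, so pH = 14.00 - 5.37 = 8.63.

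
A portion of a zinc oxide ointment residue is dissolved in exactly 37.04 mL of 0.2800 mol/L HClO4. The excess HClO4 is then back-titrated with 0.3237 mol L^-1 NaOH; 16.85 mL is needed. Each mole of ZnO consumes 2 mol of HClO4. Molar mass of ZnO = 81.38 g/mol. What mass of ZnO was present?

Total n(HClO4) added = 0.2800 x 0.03704 = 0.01037 mol.
n(NaOH) used = 0.3237 x 0.01685 = 0.005454 mol, which equals the excess n(HClO4).
So n(HClO4) consumed by the sample = 0.01037 - 0.005454 = 0.004917 mol.
n(ZnO) = 0.004917 / 2 = 0.002458 mol.
mass = 0.002458 mol x 81.38 g/mol = 0.200 g.

0.200 g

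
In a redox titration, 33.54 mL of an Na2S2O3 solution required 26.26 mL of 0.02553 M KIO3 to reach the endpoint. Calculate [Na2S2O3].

n(KIO3) = 0.02553 x 0.02626 = 0.0006704 mol.
From the balanced equation, 1 mol KIO3 reacts with 6 mol Na2S2O3, so n(Na2S2O3) = 0.0006704 x 6/1 = 0.004023 mol.
[Na2S2O3] = 0.004023 / 0.03354 L = 0.120 M.

0.120 M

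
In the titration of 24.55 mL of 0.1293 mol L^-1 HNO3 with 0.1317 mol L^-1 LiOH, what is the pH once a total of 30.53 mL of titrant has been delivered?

n(acid) = 0.1293 x 0.02455 = 0.003174 mol; n(LiOH) added = 0.1317 x 0.03053 = 0.004021 mol.
Base is in excess by 0.004021 - 0.003174 = 0.0008465 mol in a total volume of 0.05508 L.
[OH^-] = 0.0008465/0.05508 = 0.01537 M, so pOH = 1.81 and pH = 14.00 - 1.81 = 12.19.

12.19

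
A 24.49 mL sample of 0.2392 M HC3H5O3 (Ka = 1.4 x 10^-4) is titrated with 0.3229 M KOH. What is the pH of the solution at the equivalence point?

n(HC3H5O3) = 0.2392 x 0.02449 = 0.005858 mol; V(KOH) at equivalence = 0.005858/0.3229 = 0.01814 L.
At equivalence all the acid is converted to C3H5O3-; total volume = 0.02449 + 0.01814 = 0.04263 L, so [C3H5O3-] = 0.005858/0.04263 = 0.1374 M.
Kb = Kw/Ka = 1.0e-14 / 1.4 x 10^-4 = 7.14e-11.
[OH^-] = sqrt(Kb x [C3H5O3-]) = sqrt(7.14e-11 x 0.1374) = 3.13e-6 M.
pOH = 5.50, so pH = 14.00 - 5.50 = 8.50.

8.50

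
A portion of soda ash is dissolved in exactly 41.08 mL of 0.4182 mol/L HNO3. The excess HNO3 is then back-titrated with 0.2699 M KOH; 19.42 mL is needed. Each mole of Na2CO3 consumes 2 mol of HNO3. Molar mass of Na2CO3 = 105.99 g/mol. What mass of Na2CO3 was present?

Total n(HNO3) added = 0.4182 x 0.04108 = 0.01718 mol.
n(KOH) used = 0.2699 x 0.01942 = 0.005241 mol, which equals the excess n(HNO3).
So n(HNO3) consumed by the sample = 0.01718 - 0.005241 = 0.01194 mol.
n(Na2CO3) = 0.01194 / 2 = 0.005969 mol.
mass = 0.005969 mol x 105.99 g/mol = 0.633 g.

0.633 g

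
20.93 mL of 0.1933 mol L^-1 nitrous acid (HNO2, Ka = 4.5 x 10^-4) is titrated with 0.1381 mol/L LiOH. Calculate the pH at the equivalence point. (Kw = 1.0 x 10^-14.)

n(HNO2) = 0.1933 x 0.02093 = 0.004046 mol; V(LiOH) at equivalence = 0.004046/0.1381 = 0.02930 L.
At equivalence all the acid is converted to NO2-; total volume = 0.02093 + 0.02930 = 0.05023 L, so [NO2-] = 0.004046/0.05023 = 0.08055 M.
Kb = Kw/Ka = 1.0e-14 / 4.5 x 10^-4 = 2.22e-11.
[OH^-] = sqrt(Kb x [NO2-]) = sqrt(2.22e-11 x 0.08055) = 1.34e-6 M.
pOH = 5.87, so pH = 14.00 - 5.87 = 8.13.

8.13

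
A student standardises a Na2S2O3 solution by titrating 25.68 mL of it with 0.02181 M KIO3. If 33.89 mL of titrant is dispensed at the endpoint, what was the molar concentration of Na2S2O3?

0.173 M

n(KIO3) = 0.02181 x 0.03389 = 0.0007391 mol.
From the balanced equation, 1 mol KIO3 reacts with 6 mol Na2S2O3, so n(Na2S2O3) = 0.0007391 x 6/1 = 0.004435 mol.
[Na2S2O3] = 0.004435 / 0.02568 L = 0.173 M.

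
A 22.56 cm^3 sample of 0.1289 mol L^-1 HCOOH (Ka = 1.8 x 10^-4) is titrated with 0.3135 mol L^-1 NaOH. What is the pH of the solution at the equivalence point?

n(HCOOH) = 0.1289 x 0.02256 = 0.002908 mol; V(NaOH) at equivalence = 0.002908/0.3135 = 0.009276 L.
At equivalence all the acid is converted to HCOO-; total volume = 0.02256 + 0.009276 = 0.03184 L, so [HCOO-] = 0.002908/0.03184 = 0.09134 M.
Kb = Kw/Ka = 1.0e-14 / 1.8 x 10^-4 = 5.56e-11.
[OH^-] = sqrt(Kb x [HCOO-]) = sqrt(5.56e-11 x 0.09134) = 2.25e-6 M.
pOH = 5.65, so pH = 14.00 - 5.65 = 8.35.

8.35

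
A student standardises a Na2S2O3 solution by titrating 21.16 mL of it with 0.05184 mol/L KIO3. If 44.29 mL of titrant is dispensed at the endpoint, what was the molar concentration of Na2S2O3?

n(KIO3) = 0.05184 x 0.04429 = 0.002296 mol.
From the balanced equation, 1 mol KIO3 reacts with 6 mol Na2S2O3, so n(Na2S2O3) = 0.002296 x 6/1 = 0.01378 mol.
[Na2S2O3] = 0.01378 / 0.02116 L = 0.651 M.

0.651 M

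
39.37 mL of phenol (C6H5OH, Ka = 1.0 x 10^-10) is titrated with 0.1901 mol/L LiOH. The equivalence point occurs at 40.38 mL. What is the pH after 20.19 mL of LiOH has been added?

10.00

20.19 mL is exactly half the equivalence volume (40.38/2), i.e. the half-equivalence point.
There, n(HA) = n(A^-), so pH = pKa = -log(1.0 x 10^-10) = 10.00.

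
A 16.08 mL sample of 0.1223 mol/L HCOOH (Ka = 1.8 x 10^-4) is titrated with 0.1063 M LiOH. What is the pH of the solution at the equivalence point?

n(HCOOH) = 0.1223 x 0.01608 = 0.001967 mol; V(LiOH) at equivalence = 0.001967/0.1063 = 0.01850 L.
At equivalence all the acid is converted to HCOO-; total volume = 0.01608 + 0.01850 = 0.03458 L, so [HCOO-] = 0.001967/0.03458 = 0.05687 M.
Kb = Kw/Ka = 1.0e-14 / 1.8 x 10^-4 = 5.56e-11.
[OH^-] = sqrt(Kb x [HCOO-]) = sqrt(5.56e-11 x 0.05687) = 1.78e-6 M.
pOH = 5.75, so pH = 14.00 - 5.75 = 8.25.

8.25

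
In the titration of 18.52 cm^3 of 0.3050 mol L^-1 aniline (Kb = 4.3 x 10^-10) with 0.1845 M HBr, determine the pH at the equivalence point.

2.79

n(C6H5NH2) = 0.3050 x 0.01852 = 0.005649 mol; V(HBr) at equivalence = 0.005649/0.1845 = 0.03062 L.
At equivalence the base is fully converted to C6H5NH3+; total volume = 0.04914 L, so [C6H5NH3+] = 0.005649/0.04914 = 0.1150 M.
Ka(C6H5NH3+) = Kw/Kb = 1.0e-14 / 4.3 x 10^-10 = 2.33e-5.
[H^+] = sqrt(Ka x [C6H5NH3+]) = sqrt(2.33e-5 x 0.1150) = 0.00164 M.
pH = -log(0.00164) = 2.79.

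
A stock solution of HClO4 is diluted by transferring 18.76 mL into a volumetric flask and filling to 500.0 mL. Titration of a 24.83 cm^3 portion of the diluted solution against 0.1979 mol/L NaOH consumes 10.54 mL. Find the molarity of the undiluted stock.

n(NaOH) = 0.1979 x 0.01054 = 0.002086 mol.
n(HClO4) in the aliquot = 0.002086 mol.
[diluted HClO4] = 0.002086 / 0.02483 = 0.08401 M.
Dilution factor = 500.0/18.76 = 26.65, so [stock] = 0.08401 x 26.65 = 2.24 M.

2.24 M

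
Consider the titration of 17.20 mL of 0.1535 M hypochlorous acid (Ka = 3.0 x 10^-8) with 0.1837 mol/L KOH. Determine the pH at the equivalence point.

n(HClO) = 0.1535 x 0.01720 = 0.002640 mol; V(KOH) at equivalence = 0.002640/0.1837 = 0.01437 L.
At equivalence all the acid is converted to ClO-; total volume = 0.01720 + 0.01437 = 0.03157 L, so [ClO-] = 0.002640/0.03157 = 0.08362 M.
Kb = Kw/Ka = 1.0e-14 / 3.0 x 10^-8 = 3.33e-7.
[OH^-] = sqrt(Kb x [ClO-]) = sqrt(3.33e-7 x 0.08362) = 0.000167 M.
pOH = 3.78, so pH = 14.00 - 3.78 = 10.22.

10.22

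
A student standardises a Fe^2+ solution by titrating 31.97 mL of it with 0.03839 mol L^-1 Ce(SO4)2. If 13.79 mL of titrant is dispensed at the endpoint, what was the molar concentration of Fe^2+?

n(Ce(SO4)2) = 0.03839 x 0.01379 = 0.0005294 mol.
From the balanced equation, 1 mol Ce(SO4)2 reacts with 1 mol Fe^2+, so n(Fe^2+) = 0.0005294 x 1/1 = 0.0005294 mol.
[Fe^2+] = 0.0005294 / 0.03197 L = 0.0166 M.

0.0166 M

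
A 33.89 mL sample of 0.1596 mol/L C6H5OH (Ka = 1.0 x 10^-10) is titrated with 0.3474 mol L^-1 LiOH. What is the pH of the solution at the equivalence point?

11.52

n(C6H5OH) = 0.1596 x 0.03389 = 0.005409 mol; V(LiOH) at equivalence = 0.005409/0.3474 = 0.01557 L.
At equivalence all the acid is converted to C6H5O-; total volume = 0.03389 + 0.01557 = 0.04946 L, so [C6H5O-] = 0.005409/0.04946 = 0.1094 M.
Kb = Kw/Ka = 1.0e-14 / 1.0 x 10^-10 = 0.000100.
[OH^-] = sqrt(Kb x [C6H5O-]) = sqrt(0.000100 x 0.1094) = 0.00331 M.
pOH = 2.48, so pH = 14.00 - 2.48 = 11.52.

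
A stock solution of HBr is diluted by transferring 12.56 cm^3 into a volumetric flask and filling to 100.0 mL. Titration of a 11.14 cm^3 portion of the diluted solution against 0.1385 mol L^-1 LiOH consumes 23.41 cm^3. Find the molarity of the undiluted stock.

2.32 M

n(LiOH) = 0.1385 x 0.02341 = 0.003242 mol.
n(HBr) in the aliquot = 0.003242 mol.
[diluted HBr] = 0.003242 / 0.01114 = 0.2910 M.
Dilution factor = 100.0/12.56 = 7.962, so [stock] = 0.2910 x 7.962 = 2.32 M.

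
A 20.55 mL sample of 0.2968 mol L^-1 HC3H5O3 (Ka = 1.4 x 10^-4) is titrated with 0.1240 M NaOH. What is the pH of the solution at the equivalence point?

n(HC3H5O3) = 0.2968 x 0.02055 = 0.006099 mol; V(NaOH) at equivalence = 0.006099/0.1240 = 0.04919 L.
At equivalence all the acid is converted to C3H5O3-; total volume = 0.02055 + 0.04919 = 0.06974 L, so [C3H5O3-] = 0.006099/0.06974 = 0.08746 M.
Kb = Kw/Ka = 1.0e-14 / 1.4 x 10^-4 = 7.14e-11.
[OH^-] = sqrt(Kb x [C3H5O3-]) = sqrt(7.14e-11 x 0.08746) = 2.50e-6 M.
pOH = 5.60, so pH = 14.00 - 5.60 = 8.40.

8.40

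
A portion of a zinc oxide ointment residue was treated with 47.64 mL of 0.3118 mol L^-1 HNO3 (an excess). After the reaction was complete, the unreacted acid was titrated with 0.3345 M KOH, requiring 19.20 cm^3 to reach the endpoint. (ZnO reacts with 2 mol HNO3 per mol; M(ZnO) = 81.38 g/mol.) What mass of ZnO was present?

0.343 g

Total n(HNO3) added = 0.3118 x 0.04764 = 0.01485 mol.
n(KOH) used = 0.3345 x 0.01920 = 0.006422 mol, which equals the excess n(HNO3).
So n(HNO3) consumed by the sample = 0.01485 - 0.006422 = 0.008432 mol.
n(ZnO) = 0.008432 / 2 = 0.004216 mol.
mass = 0.004216 mol x 81.38 g/mol = 0.343 g.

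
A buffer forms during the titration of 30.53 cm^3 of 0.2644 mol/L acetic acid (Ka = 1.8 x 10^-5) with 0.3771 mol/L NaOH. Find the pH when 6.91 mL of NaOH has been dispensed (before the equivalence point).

Initial n(CH3COOH) = 0.2644 x 0.03053 = 0.008072 mol.
n(NaOH) added = 0.3771 x 0.006910 = 0.002606 mol, converting that many moles of CH3COOH to CH3COO-.
Remaining n(CH3COOH) = 0.005466 mol; n(CH3COO-) = 0.002606 mol.
By Henderson-Hasselbalch, pH = pKa + log([A^-]/[HA]) = 4.74 + log(0.002606/0.005466) = 4.74 + (-0.32) = 4.42.

4.42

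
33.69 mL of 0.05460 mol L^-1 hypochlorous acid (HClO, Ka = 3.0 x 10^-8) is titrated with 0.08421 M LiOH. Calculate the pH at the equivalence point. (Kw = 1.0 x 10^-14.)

10.02

n(HClO) = 0.05460 x 0.03369 = 0.001839 mol; V(LiOH) at equivalence = 0.001839/0.08421 = 0.02184 L.
At equivalence all the acid is converted to ClO-; total volume = 0.03369 + 0.02184 = 0.05553 L, so [ClO-] = 0.001839/0.05553 = 0.03312 M.
Kb = Kw/Ka = 1.0e-14 / 3.0 x 10^-8 = 3.33e-7.
[OH^-] = sqrt(Kb x [ClO-]) = sqrt(3.33e-7 x 0.03312) = 0.000105 M.
pOH = 3.98, so pH = 14.00 - 3.98 = 10.02.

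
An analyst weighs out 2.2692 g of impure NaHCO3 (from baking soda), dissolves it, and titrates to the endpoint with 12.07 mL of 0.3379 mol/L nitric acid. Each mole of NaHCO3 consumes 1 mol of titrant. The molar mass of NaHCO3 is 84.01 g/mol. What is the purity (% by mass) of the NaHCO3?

15.1%

n(HNO3) = 0.3379 x 0.01207 = 0.004078 mol.
n(NaHCO3) = 0.004078 / 1 = 0.004078 mol.
mass of NaHCO3 = 0.004078 x 84.01 = 0.3426 g.
% purity = 0.3426 / 2.2692 x 100 = 15.1%.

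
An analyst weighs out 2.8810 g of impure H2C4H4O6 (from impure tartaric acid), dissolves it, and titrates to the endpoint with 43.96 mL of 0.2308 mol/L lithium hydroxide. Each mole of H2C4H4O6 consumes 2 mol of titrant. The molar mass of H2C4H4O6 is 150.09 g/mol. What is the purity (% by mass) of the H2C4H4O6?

n(LiOH) = 0.2308 x 0.04396 = 0.01015 mol.
n(H2C4H4O6) = 0.01015 / 2 = 0.005073 mol.
mass of H2C4H4O6 = 0.005073 x 150.09 = 0.7614 g.
% purity = 0.7614 / 2.8810 x 100 = 26.4%.

26.4%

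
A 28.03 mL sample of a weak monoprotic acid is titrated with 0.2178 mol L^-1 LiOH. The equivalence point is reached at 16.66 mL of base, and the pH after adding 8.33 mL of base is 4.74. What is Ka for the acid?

1.8 x 10^-5

8.33 mL is half of the equivalence volume, so this is the half-equivalence point where [HA] = [A^-].
At half-equivalence pH = pKa, so pKa = 4.74.
Ka = 10^(-4.74) = 1.8 x 10^-5.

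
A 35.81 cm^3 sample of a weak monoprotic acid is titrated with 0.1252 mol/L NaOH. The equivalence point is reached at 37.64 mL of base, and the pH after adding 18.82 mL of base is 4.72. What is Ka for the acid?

1.9 x 10^-5

18.82 mL is half of the equivalence volume, so this is the half-equivalence point where [HA] = [A^-].
At half-equivalence pH = pKa, so pKa = 4.72.
Ka = 10^(-4.72) = 1.9 x 10^-5.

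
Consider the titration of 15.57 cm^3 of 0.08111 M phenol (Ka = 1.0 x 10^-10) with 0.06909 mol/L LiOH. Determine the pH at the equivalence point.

11.29

n(C6H5OH) = 0.08111 x 0.01557 = 0.001263 mol; V(LiOH) at equivalence = 0.001263/0.06909 = 0.01828 L.
At equivalence all the acid is converted to C6H5O-; total volume = 0.01557 + 0.01828 = 0.03385 L, so [C6H5O-] = 0.001263/0.03385 = 0.03731 M.
Kb = Kw/Ka = 1.0e-14 / 1.0 x 10^-10 = 0.000100.
[OH^-] = sqrt(Kb x [C6H5O-]) = sqrt(0.000100 x 0.03731) = 0.00193 M.
pOH = 2.71, so pH = 14.00 - 2.71 = 11.29.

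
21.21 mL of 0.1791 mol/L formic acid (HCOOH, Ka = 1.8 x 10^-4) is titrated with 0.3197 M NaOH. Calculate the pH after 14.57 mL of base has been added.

n(acid) = 0.1791 x 0.02121 = 0.003799 mol; n(NaOH) added = 0.3197 x 0.01457 = 0.004658 mol.
Base is in excess by 0.004658 - 0.003799 = 0.0008593 mol in a total volume of 0.03578 L.
[OH^-] = 0.0008593/0.03578 = 0.02402 M, so pOH = 1.62 and pH = 14.00 - 1.62 = 12.38.

12.38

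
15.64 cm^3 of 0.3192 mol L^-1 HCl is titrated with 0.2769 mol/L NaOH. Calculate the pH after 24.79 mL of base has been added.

12.67

n(acid) = 0.3192 x 0.01564 = 0.004992 mol; n(NaOH) added = 0.2769 x 0.02479 = 0.006864 mol.
Base is in excess by 0.006864 - 0.004992 = 0.001872 mol in a total volume of 0.04043 L.
[OH^-] = 0.001872/0.04043 = 0.04630 M, so pOH = 1.33 and pH = 14.00 - 1.33 = 12.67.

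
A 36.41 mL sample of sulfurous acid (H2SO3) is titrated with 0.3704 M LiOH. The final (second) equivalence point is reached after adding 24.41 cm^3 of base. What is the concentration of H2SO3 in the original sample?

0.124 M

n(LiOH) = 0.3704 x 0.02441 = 0.009041 mol.
At the final (second) equivalence point, 2 mol OH^- react per mol H2SO3, so n(H2SO3) = 0.009041 / 2 = 0.004521 mol.
[H2SO3] = 0.004521 / 0.03641 L = 0.124 M.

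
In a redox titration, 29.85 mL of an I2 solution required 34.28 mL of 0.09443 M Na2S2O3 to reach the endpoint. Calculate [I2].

n(Na2S2O3) = 0.09443 x 0.03428 = 0.003237 mol.
From the balanced equation, 2 mol Na2S2O3 reacts with 1 mol I2, so n(I2) = 0.003237 x 1/2 = 0.001619 mol.
[I2] = 0.001619 / 0.02985 L = 0.0542 M.

0.0542 M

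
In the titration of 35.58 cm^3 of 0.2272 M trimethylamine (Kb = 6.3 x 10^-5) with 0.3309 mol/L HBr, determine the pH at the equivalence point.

n((CH3)3N) = 0.2272 x 0.03558 = 0.008084 mol; V(HBr) at equivalence = 0.008084/0.3309 = 0.02443 L.
At equivalence the base is fully converted to (CH3)3NH+; total volume = 0.06001 L, so [(CH3)3NH+] = 0.008084/0.06001 = 0.1347 M.
Ka((CH3)3NH+) = Kw/Kb = 1.0e-14 / 6.3 x 10^-5 = 1.59e-10.
[H^+] = sqrt(Ka x [(CH3)3NH+]) = sqrt(1.59e-10 x 0.1347) = 4.62e-6 M.
pH = -log(4.62e-6) = 5.33.

5.33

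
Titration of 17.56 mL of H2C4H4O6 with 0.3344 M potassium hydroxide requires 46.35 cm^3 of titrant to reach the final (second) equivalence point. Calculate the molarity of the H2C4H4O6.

0.441 M

n(KOH) = 0.3344 x 0.04635 = 0.01550 mol.
At the final (second) equivalence point, 2 mol OH^- react per mol H2C4H4O6, so n(H2C4H4O6) = 0.01550 / 2 = 0.007750 mol.
[H2C4H4O6] = 0.007750 / 0.01756 L = 0.441 M.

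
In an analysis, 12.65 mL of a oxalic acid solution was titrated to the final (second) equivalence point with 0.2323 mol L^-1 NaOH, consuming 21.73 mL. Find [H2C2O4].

0.200 M

n(NaOH) = 0.2323 x 0.02173 = 0.005048 mol.
At the final (second) equivalence point, 2 mol OH^- react per mol H2C2O4, so n(H2C2O4) = 0.005048 / 2 = 0.002524 mol.
[H2C2O4] = 0.002524 / 0.01265 L = 0.200 M.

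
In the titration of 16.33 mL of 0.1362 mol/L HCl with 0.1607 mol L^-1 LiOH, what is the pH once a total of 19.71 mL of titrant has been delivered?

12.42

n(acid) = 0.1362 x 0.01633 = 0.002224 mol; n(LiOH) added = 0.1607 x 0.01971 = 0.003167 mol.
Base is in excess by 0.003167 - 0.002224 = 0.0009433 mol in a total volume of 0.03604 L.
[OH^-] = 0.0009433/0.03604 = 0.02617 M, so pOH = 1.58 and pH = 14.00 - 1.58 = 12.42.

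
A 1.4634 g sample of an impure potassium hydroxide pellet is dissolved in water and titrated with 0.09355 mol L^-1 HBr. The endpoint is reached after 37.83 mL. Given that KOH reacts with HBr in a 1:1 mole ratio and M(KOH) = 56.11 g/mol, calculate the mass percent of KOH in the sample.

13.6%

n(HBr) = 0.09355 x 0.03783 = 0.003539 mol.
n(KOH) = 0.003539 / 1 = 0.003539 mol.
mass of KOH = 0.003539 x 56.11 = 0.1986 g.
% purity = 0.1986 / 1.4634 x 100 = 13.6%.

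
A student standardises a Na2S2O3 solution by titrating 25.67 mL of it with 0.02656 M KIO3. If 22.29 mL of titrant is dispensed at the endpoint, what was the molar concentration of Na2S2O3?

0.138 M

n(KIO3) = 0.02656 x 0.02229 = 0.0005920 mol.
From the balanced equation, 1 mol KIO3 reacts with 6 mol Na2S2O3, so n(Na2S2O3) = 0.0005920 x 6/1 = 0.003552 mol.
[Na2S2O3] = 0.003552 / 0.02567 L = 0.138 M.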